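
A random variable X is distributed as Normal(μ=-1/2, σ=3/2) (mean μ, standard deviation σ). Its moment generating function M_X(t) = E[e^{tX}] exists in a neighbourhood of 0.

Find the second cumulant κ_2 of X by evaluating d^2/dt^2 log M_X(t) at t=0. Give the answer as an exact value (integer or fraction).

M_X(t) = e^(9*t^2/8 - t/2)
K_X(t) = log M_X(t) = 9*t^2/8 - t/2
dK/dt = 9*t/4 - 1/2
d^2K/dt^2 = 9/4

κ_2 = d^2K/dt^2 |_{t=0} = 9/4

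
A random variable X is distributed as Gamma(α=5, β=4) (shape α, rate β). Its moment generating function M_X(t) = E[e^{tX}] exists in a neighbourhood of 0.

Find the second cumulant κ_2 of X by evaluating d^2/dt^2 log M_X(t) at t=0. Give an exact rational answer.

M_X(t) = 1024/(4 - t)^5
K_X(t) = log M_X(t) = -5*log(4 - t) + 10*log(2)
D^2[K](t) = 5/(t^2 - 8*t + 16)

κ_2 = D^2[K](0) = 5/16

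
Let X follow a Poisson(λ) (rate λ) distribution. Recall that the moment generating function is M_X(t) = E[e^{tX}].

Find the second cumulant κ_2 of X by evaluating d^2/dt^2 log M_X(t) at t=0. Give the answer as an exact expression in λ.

M_X(t) = e^(λ*(e^(t) - 1))
K_X(t) = log M_X(t) = λ*(e^(t) - 1)
K^(2)(t) = λ*e^(t)

κ_2 = K^(2)(0) = λ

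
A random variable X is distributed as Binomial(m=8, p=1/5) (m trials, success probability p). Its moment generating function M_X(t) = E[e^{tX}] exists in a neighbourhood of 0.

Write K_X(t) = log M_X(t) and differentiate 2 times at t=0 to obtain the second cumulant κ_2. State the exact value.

κ_2 = K^(2)(0) = 32/25

M_X(t) = (e^(t)/5 + 4/5)^8
K_X(t) = log M_X(t) = 8*log(e^(t)/5 + 4/5)
K^(2)(t) = 32*e^(t)/(e^(2*t) + 8*e^(t) + 16)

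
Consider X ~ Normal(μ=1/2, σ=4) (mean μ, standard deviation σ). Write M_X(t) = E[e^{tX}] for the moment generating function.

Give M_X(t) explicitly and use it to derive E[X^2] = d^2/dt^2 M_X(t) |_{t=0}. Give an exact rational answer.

M_X(t) = e^(8*t^2 + t/2)
D^2[M](t) = 256*t^2*e^(t/2)*e^(8*t^2) + 16*t*e^(t/2)*e^(8*t^2) + 65*e^(t/2)*e^(8*t^2)/4

E[X^2] = D^2[M](0) = 65/4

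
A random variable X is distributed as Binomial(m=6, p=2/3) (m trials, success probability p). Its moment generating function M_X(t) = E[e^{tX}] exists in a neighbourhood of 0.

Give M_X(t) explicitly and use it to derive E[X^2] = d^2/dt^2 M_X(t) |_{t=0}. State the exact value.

E[X^2] = M^(2)(0) = 52/3

M_X(t) = (2*e^(t)/3 + 1/3)^6
M^(2)(t) = 256*e^(6*t)/81 + 1600*e^(5*t)/243 + 1280*e^(4*t)/243 + 160*e^(3*t)/81 + 80*e^(2*t)/243 + 4*e^(t)/243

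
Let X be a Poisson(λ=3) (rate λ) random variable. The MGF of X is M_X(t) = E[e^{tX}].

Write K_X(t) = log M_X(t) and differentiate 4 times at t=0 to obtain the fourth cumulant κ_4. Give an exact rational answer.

M_X(t) = e^(3*e^(t) - 3)
K_X(t) = log M_X(t) = 3*e^(t) - 3
D^4[K](t) = 3*e^(t)

κ_4 = D^4[K](0) = 3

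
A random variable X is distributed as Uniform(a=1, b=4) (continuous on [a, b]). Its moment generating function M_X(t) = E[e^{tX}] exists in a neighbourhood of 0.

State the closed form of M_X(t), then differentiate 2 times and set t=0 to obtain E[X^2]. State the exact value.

M_X(t) = (e^(4*t) - e^(t))/(3*t)
dM/dt = (4*t*e^(4*t) - t*e^(t) - e^(4*t) + e^(t))/(3*t^2)
d^2M/dt^2 = (16*t^2*e^(4*t) - t^2*e^(t) - 8*t*e^(4*t) + 2*t*e^(t) + 2*e^(4*t) - 2*e^(t))/(3*t^3)

E[X^2] = d^2M/dt^2 |_{t=0} = 7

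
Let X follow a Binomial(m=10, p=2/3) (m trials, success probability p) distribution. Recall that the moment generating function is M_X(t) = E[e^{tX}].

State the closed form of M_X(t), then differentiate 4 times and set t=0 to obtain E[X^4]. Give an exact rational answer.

M_X(t) = (2*e^(t)/3 + 1/3)^10

E[X^4] = M^(4)(0) = 23060/9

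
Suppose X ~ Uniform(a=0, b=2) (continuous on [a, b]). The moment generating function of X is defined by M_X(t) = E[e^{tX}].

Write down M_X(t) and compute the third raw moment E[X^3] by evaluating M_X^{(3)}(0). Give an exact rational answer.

E[X^3] = d^3M/dt^3 |_{t=0} = 2

M_X(t) = (e^(2*t) - 1)/(2*t)
dM/dt = (2*t*e^(2*t) - e^(2*t) + 1)/(2*t^2)
d^2M/dt^2 = (2*t^2*e^(2*t) - 2*t*e^(2*t) + e^(2*t) - 1)/t^3
d^3M/dt^3 = (4*t^3*e^(2*t) - 6*t^2*e^(2*t) + 6*t*e^(2*t) - 3*e^(2*t) + 3)/t^4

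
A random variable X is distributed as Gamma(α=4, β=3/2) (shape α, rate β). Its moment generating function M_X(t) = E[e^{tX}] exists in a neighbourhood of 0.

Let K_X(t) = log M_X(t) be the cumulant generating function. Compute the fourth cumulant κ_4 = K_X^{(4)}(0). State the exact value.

M_X(t) = 81/(16*(3/2 - t)^4)
K_X(t) = log M_X(t) = -4*log(3/2 - t) - 4*log(2) + 4*log(3)
K^(4)(t) = 384/(16*t^4 - 96*t^3 + 216*t^2 - 216*t + 81)

κ_4 = K^(4)(0) = 128/27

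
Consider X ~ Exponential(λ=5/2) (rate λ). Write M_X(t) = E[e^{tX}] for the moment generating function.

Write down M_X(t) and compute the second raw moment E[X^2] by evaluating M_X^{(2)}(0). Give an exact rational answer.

M_X(t) = 5/(2*(5/2 - t))
D^2[M](t) = -40/(8*t^3 - 60*t^2 + 150*t - 125)

E[X^2] = D^2[M](0) = 8/25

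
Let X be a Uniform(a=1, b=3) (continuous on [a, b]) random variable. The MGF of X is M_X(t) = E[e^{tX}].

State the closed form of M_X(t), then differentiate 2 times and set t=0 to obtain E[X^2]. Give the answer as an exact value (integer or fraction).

M_X(t) = (e^(3*t) - e^(t))/(2*t)
D^2[M](t) = (9*t^2*e^(3*t) - t^2*e^(t) - 6*t*e^(3*t) + 2*t*e^(t) + 2*e^(3*t) - 2*e^(t))/(2*t^3)

E[X^2] = D^2[M](0) = 13/3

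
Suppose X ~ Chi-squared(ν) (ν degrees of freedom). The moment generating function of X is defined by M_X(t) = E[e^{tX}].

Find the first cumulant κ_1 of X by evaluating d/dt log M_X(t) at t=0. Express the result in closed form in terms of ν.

M_X(t) = (1 - 2*t)^(-ν/2)
K_X(t) = log M_X(t) = -ν*log(1 - 2*t)/2
dK/dt = -ν/(2*t - 1)

κ_1 = dK/dt |_{t=0} = ν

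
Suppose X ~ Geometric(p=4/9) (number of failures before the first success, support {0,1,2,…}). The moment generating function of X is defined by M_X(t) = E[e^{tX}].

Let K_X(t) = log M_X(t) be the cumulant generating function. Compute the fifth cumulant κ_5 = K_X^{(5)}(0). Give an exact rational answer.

M_X(t) = 4/(9*(1 - 5*e^(t)/9))
K_X(t) = log M_X(t) = -log(1 - 5*e^(t)/9) - 2*log(3) + 2*log(2)
K′(t) = -5*e^(t)/(5*e^(t) - 9)
K′′(t) = 45*e^(t)/(25*e^(2*t) - 90*e^(t) + 81)
K′′′(t) = (-225*e^(2*t) - 405*e^(t))/(125*e^(3*t) - 675*e^(2*t) + 1215*e^(t) - 729)
K′′′′(t) = (1125*e^(3*t) + 8100*e^(2*t) + 3645*e^(t))/(625*e^(4*t) - 4500*e^(3*t) + 12150*e^(2*t) - 14580*e^(t) + 6561)
K′′′′′(t) = (-5625*e^(4*t) - 111375*e^(3*t) - 200475*e^(2*t) - 32805*e^(t))/(3125*e^(5*t) - 28125*e^(4*t) + 101250*e^(3*t) - 182250*e^(2*t) + 164025*e^(t) - 59049)

κ_5 = K′′′′′(0) = 43785/128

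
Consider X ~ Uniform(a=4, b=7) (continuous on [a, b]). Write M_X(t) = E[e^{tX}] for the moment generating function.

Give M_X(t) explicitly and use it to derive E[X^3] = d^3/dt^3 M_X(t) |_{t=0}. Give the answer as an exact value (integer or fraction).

E[X^3] = M^(3)(0) = 715/4

M_X(t) = (e^(7*t) - e^(4*t))/(3*t)
M^(3)(t) = (343*t^3*e^(7*t) - 64*t^3*e^(4*t) - 147*t^2*e^(7*t) + 48*t^2*e^(4*t) + 42*t*e^(7*t) - 24*t*e^(4*t) - 6*e^(7*t) + 6*e^(4*t))/(3*t^4)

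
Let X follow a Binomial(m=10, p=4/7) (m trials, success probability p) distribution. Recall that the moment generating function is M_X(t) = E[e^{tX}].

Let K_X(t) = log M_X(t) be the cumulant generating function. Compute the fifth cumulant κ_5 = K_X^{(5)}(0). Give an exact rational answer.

M_X(t) = (4*e^(t)/7 + 3/7)^10
K_X(t) = log M_X(t) = 10*log(4*e^(t)/7 + 3/7)
D^5[K](t) = (-7680*e^(4*t) + 63360*e^(3*t) - 47520*e^(2*t) + 3240*e^(t))/(1024*e^(5*t) + 3840*e^(4*t) + 5760*e^(3*t) + 4320*e^(2*t) + 1620*e^(t) + 243)

κ_5 = D^5[K](0) = 11400/16807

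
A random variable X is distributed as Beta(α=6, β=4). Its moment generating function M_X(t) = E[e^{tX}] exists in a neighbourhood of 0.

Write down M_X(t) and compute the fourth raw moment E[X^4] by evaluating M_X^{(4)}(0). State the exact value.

M_X(t) = ₁F₁(6; 10; t)
D^4[M](t) = 126*₁F₁(10; 14; t)/715

E[X^4] = D^4[M](0) = 126/715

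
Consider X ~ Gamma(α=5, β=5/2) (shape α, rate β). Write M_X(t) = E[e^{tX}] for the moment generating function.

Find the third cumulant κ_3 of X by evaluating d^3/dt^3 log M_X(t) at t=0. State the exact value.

M_X(t) = 3125/(32*(5/2 - t)^5)
K_X(t) = log M_X(t) = -5*log(5/2 - t) - 5*log(2) + 5*log(5)
dK/dt = -10/(2*t - 5)
d^2K/dt^2 = 20/(4*t^2 - 20*t + 25)
d^3K/dt^3 = -80/(8*t^3 - 60*t^2 + 150*t - 125)

κ_3 = d^3K/dt^3 |_{t=0} = 16/25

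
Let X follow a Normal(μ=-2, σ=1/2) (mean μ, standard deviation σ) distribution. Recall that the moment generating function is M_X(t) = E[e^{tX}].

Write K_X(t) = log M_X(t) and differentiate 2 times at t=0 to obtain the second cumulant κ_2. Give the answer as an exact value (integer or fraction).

κ_2 = D^2[K](0) = 1/4

M_X(t) = e^(t^2/8 - 2*t)
K_X(t) = log M_X(t) = t^2/8 - 2*t
D^2[K](t) = 1/4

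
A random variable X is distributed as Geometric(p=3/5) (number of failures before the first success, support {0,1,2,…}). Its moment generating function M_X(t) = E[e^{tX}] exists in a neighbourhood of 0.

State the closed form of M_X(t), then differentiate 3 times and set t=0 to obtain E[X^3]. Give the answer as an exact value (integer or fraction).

M_X(t) = 3/(5*(1 - 2*e^(t)/5))
dM/dt = 6*e^(t)/(4*e^(2*t) - 20*e^(t) + 25)
d^2M/dt^2 = (-12*e^(2*t) - 30*e^(t))/(8*e^(3*t) - 60*e^(2*t) + 150*e^(t) - 125)
d^3M/dt^3 = (24*e^(3*t) + 240*e^(2*t) + 150*e^(t))/(16*e^(4*t) - 160*e^(3*t) + 600*e^(2*t) - 1000*e^(t) + 625)

E[X^3] = d^3M/dt^3 |_{t=0} = 46/9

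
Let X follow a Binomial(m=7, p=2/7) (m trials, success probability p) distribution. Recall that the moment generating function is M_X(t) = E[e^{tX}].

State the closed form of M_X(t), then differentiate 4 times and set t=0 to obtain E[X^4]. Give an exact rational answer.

E[X^4] = M′′′′(0) = 20918/343

M_X(t) = (2*e^(t)/7 + 5/7)^7
M′(t) = 128*e^(7*t)/117649 + 1920*e^(6*t)/117649 + 12000*e^(5*t)/117649 + 40000*e^(4*t)/117649 + 75000*e^(3*t)/117649 + 75000*e^(2*t)/117649 + 31250*e^(t)/117649
M′′(t) = 128*e^(7*t)/16807 + 11520*e^(6*t)/117649 + 60000*e^(5*t)/117649 + 160000*e^(4*t)/117649 + 225000*e^(3*t)/117649 + 150000*e^(2*t)/117649 + 31250*e^(t)/117649
M′′′(t) = 128*e^(7*t)/2401 + 69120*e^(6*t)/117649 + 300000*e^(5*t)/117649 + 640000*e^(4*t)/117649 + 675000*e^(3*t)/117649 + 300000*e^(2*t)/117649 + 31250*e^(t)/117649
M′′′′(t) = 128*e^(7*t)/343 + 414720*e^(6*t)/117649 + 1500000*e^(5*t)/117649 + 2560000*e^(4*t)/117649 + 2025000*e^(3*t)/117649 + 600000*e^(2*t)/117649 + 31250*e^(t)/117649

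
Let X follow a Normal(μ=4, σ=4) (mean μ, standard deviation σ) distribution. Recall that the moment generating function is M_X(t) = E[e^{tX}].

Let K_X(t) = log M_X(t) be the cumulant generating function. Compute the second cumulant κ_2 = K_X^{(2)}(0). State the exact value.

κ_2 = K′′(0) = 16

M_X(t) = e^(8*t^2 + 4*t)
K_X(t) = log M_X(t) = 8*t^2 + 4*t
K′(t) = 16*t + 4
K′′(t) = 16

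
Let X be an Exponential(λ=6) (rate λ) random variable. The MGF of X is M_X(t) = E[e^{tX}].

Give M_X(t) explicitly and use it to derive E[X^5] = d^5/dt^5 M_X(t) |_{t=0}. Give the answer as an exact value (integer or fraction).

M_X(t) = 6/(6 - t)
M^(5)(t) = 720/(t^6 - 36*t^5 + 540*t^4 - 4320*t^3 + 19440*t^2 - 46656*t + 46656)

E[X^5] = M^(5)(0) = 5/324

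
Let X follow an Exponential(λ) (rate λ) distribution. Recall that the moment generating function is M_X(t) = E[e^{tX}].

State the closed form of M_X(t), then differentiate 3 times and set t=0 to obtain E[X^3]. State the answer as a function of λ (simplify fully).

E[X^3] = D^3[M](0) = 6/λ^3

M_X(t) = λ/(λ - t)
D^3[M](t) = 6*λ/(λ^4 - 4*λ^3*t + 6*λ^2*t^2 - 4*λ*t^3 + t^4)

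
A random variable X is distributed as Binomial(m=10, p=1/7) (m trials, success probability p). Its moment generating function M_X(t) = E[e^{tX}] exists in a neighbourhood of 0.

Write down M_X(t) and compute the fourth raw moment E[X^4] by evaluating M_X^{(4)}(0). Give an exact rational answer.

E[X^4] = D^4[M](0) = 1420/49

M_X(t) = (e^(t)/7 + 6/7)^10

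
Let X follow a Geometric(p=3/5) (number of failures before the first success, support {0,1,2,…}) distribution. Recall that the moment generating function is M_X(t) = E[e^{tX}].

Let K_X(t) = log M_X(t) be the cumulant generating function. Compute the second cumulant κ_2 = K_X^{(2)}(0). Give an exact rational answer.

κ_2 = K′′(0) = 10/9

M_X(t) = 3/(5*(1 - 2*e^(t)/5))
K_X(t) = log M_X(t) = -log(1 - 2*e^(t)/5) - log(5) + log(3)
K′(t) = -2*e^(t)/(2*e^(t) - 5)
K′′(t) = 10*e^(t)/(4*e^(2*t) - 20*e^(t) + 25)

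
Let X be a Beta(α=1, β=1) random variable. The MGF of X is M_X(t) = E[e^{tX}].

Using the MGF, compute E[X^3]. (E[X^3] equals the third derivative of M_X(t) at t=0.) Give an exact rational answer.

E[X^3] = d^3M/dt^3 |_{t=0} = 1/4

M_X(t) = ₁F₁(1; 2; t)
dM/dt = ₁F₁(2; 3; t)/2
d^2M/dt^2 = ₁F₁(3; 4; t)/3
d^3M/dt^3 = ₁F₁(4; 5; t)/4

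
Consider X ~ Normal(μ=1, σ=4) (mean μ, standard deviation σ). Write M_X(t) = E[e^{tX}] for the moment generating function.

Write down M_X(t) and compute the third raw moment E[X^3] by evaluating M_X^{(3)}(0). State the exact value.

E[X^3] = M′′′(0) = 49

M_X(t) = e^(8*t^2 + t)
M′(t) = 16*t*e^(t)*e^(8*t^2) + e^(t)*e^(8*t^2)
M′′(t) = 256*t^2*e^(t)*e^(8*t^2) + 32*t*e^(t)*e^(8*t^2) + 17*e^(t)*e^(8*t^2)
M′′′(t) = 4096*t^3*e^(t)*e^(8*t^2) + 768*t^2*e^(t)*e^(8*t^2) + 816*t*e^(t)*e^(8*t^2) + 49*e^(t)*e^(8*t^2)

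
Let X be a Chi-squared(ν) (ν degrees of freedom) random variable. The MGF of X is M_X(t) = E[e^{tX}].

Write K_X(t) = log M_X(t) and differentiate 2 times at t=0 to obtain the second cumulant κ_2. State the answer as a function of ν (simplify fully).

M_X(t) = (1 - 2*t)^(-ν/2)
K_X(t) = log M_X(t) = -ν*log(1 - 2*t)/2
K′(t) = -ν/(2*t - 1)
K′′(t) = 2*ν/(4*t^2 - 4*t + 1)

κ_2 = K′′(0) = 2*ν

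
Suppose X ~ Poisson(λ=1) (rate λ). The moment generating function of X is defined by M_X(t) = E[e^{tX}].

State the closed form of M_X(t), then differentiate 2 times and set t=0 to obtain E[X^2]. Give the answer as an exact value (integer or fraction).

E[X^2] = D^2[M](0) = 2

M_X(t) = e^(e^(t) - 1)
D^2[M](t) = (e^(2*t)*e^(e^(t)) + e^(t)*e^(e^(t)))*e^(-1)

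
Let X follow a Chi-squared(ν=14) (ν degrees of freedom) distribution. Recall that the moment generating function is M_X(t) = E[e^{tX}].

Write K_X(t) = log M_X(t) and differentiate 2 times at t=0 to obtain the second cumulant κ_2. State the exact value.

M_X(t) = (1 - 2*t)^(-7)
K_X(t) = log M_X(t) = -7*log(1 - 2*t)
D^2[K](t) = 28/(4*t^2 - 4*t + 1)

κ_2 = D^2[K](0) = 28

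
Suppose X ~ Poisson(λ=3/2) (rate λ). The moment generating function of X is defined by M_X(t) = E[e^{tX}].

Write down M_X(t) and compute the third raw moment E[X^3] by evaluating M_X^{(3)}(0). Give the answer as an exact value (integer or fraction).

M_X(t) = e^(3*e^(t)/2 - 3/2)
dM/dt = 3*e^(-3/2)*e^(t)*e^(3*e^(t)/2)/2
d^2M/dt^2 = (9*e^(2*t)*e^(3*e^(t)/2) + 6*e^(t)*e^(3*e^(t)/2))*e^(-3/2)/4
d^3M/dt^3 = (27*e^(3*t)*e^(3*e^(t)/2) + 54*e^(2*t)*e^(3*e^(t)/2) + 12*e^(t)*e^(3*e^(t)/2))*e^(-3/2)/8

E[X^3] = d^3M/dt^3 |_{t=0} = 93/8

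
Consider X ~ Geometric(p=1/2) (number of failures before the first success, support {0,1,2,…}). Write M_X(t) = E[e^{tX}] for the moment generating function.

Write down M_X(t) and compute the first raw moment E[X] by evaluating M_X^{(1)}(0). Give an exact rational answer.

M_X(t) = 1/(2*(1 - e^(t)/2))
D[M](t) = e^(t)/(e^(2*t) - 4*e^(t) + 4)

E[X] = D[M](0) = 1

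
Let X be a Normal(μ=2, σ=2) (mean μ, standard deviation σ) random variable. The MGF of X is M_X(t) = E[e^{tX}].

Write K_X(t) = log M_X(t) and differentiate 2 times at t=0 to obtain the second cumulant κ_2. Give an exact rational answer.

M_X(t) = e^(2*t^2 + 2*t)
K_X(t) = log M_X(t) = 2*t^2 + 2*t
D^2[K](t) = 4

κ_2 = D^2[K](0) = 4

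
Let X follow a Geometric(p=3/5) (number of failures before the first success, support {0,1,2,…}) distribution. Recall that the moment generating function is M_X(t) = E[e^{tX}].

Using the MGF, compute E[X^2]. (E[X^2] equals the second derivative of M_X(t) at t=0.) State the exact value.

E[X^2] = d^2M/dt^2 |_{t=0} = 14/9

M_X(t) = 3/(5*(1 - 2*e^(t)/5))
dM/dt = 6*e^(t)/(4*e^(2*t) - 20*e^(t) + 25)
d^2M/dt^2 = (-12*e^(2*t) - 30*e^(t))/(8*e^(3*t) - 60*e^(2*t) + 150*e^(t) - 125)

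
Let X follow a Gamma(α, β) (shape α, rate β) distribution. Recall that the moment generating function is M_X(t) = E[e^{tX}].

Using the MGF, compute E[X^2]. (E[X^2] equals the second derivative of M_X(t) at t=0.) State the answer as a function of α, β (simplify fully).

E[X^2] = d^2M/dt^2 |_{t=0} = α*(α + 1)/β^2

M_X(t) = (β/(β - t))^α
dM/dt = -α*β^α*(1/(β - t))^α/(-β + t)
d^2M/dt^2 = (α^2*β^α*(1/(β - t))^α + α*β^α*(1/(β - t))^α)/(β^2 - 2*β*t + t^2)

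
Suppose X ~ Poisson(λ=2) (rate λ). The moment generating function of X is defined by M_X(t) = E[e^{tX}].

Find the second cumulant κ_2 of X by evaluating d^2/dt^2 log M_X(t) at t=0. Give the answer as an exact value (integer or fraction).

κ_2 = d^2K/dt^2 |_{t=0} = 2

M_X(t) = e^(2*e^(t) - 2)
K_X(t) = log M_X(t) = 2*e^(t) - 2
dK/dt = 2*e^(t)
d^2K/dt^2 = 2*e^(t)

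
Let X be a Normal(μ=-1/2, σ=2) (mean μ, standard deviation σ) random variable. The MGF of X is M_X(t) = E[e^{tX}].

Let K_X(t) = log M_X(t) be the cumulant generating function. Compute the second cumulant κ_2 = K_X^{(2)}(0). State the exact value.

M_X(t) = e^(2*t^2 - t/2)
K_X(t) = log M_X(t) = 2*t^2 - t/2
dK/dt = 4*t - 1/2
d^2K/dt^2 = 4

κ_2 = d^2K/dt^2 |_{t=0} = 4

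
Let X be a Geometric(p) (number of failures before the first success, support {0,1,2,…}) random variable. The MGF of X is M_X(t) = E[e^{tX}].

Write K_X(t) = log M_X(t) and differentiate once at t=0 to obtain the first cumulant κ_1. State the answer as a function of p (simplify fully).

κ_1 = K′(0) = (1 - p)/p

M_X(t) = p/(-(1 - p)*e^(t) + 1)
K_X(t) = log M_X(t) = log(p) - log(-(1 - p)*e^(t) + 1)
K′(t) = (-p*e^(t) + e^(t))/(p*e^(t) - e^(t) + 1)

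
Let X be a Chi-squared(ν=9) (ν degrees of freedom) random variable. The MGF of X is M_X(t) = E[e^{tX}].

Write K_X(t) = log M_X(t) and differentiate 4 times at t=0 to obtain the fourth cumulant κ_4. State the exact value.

M_X(t) = (1 - 2*t)^(-9/2)
K_X(t) = log M_X(t) = -9*log(1 - 2*t)/2
D^4[K](t) = 432/(16*t^4 - 32*t^3 + 24*t^2 - 8*t + 1)

κ_4 = D^4[K](0) = 432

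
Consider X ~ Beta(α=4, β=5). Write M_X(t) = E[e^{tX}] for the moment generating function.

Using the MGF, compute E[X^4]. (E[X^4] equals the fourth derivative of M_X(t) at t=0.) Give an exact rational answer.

E[X^4] = D^4[M](0) = 7/99

M_X(t) = ₁F₁(4; 9; t)
D^4[M](t) = 7*₁F₁(8; 13; t)/99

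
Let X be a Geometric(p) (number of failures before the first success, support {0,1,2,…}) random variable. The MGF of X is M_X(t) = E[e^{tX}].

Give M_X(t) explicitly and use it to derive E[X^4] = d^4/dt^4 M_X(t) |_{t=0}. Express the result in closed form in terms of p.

M_X(t) = p/(-(1 - p)*e^(t) + 1)

E[X^4] = M^(4)(0) = 1 - 15/p + 50/p^2 - 60/p^3 + 24/p^4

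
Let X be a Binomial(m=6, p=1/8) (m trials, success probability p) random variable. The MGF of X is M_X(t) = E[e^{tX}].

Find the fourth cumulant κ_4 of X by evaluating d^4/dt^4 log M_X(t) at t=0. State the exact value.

κ_4 = K′′′′(0) = 231/1024

M_X(t) = (e^(t)/8 + 7/8)^6
K_X(t) = log M_X(t) = 6*log(e^(t)/8 + 7/8)
K′(t) = 6*e^(t)/(e^(t) + 7)
K′′(t) = 42*e^(t)/(e^(2*t) + 14*e^(t) + 49)
K′′′(t) = (-42*e^(2*t) + 294*e^(t))/(e^(3*t) + 21*e^(2*t) + 147*e^(t) + 343)
K′′′′(t) = (42*e^(3*t) - 1176*e^(2*t) + 2058*e^(t))/(e^(4*t) + 28*e^(3*t) + 294*e^(2*t) + 1372*e^(t) + 2401)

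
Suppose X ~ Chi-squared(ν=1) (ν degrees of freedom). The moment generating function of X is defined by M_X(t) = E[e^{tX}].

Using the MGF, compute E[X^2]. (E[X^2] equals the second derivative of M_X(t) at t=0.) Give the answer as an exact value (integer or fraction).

M_X(t) = 1/√(1 - 2*t)
dM/dt = -1/(2*t*√(1 - 2*t) - √(1 - 2*t))
d^2M/dt^2 = 3/(4*t^2*√(1 - 2*t) - 4*t*√(1 - 2*t) + √(1 - 2*t))

E[X^2] = d^2M/dt^2 |_{t=0} = 3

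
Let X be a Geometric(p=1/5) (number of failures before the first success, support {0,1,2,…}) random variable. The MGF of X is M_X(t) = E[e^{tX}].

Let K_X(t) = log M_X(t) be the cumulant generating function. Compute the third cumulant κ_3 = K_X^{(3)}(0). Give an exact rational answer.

M_X(t) = 1/(5*(1 - 4*e^(t)/5))
K_X(t) = log M_X(t) = -log(1 - 4*e^(t)/5) - log(5)
D^3[K](t) = (-80*e^(2*t) - 100*e^(t))/(64*e^(3*t) - 240*e^(2*t) + 300*e^(t) - 125)

κ_3 = D^3[K](0) = 180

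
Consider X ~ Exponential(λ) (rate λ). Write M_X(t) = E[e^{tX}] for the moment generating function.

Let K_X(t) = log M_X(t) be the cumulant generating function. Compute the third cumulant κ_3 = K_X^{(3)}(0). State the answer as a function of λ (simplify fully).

κ_3 = K′′′(0) = 2/λ^3

M_X(t) = λ/(λ - t)
K_X(t) = log M_X(t) = log(λ) - log(λ - t)
K′(t) = -1/(-λ + t)
K′′(t) = 1/(λ^2 - 2*λ*t + t^2)
K′′′(t) = -2/(-λ^3 + 3*λ^2*t - 3*λ*t^2 + t^3)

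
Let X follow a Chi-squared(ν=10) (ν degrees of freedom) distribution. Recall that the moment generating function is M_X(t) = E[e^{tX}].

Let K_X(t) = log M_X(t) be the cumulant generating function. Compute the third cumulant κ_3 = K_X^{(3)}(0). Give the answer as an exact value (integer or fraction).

κ_3 = K^(3)(0) = 80

M_X(t) = (1 - 2*t)^(-5)
K_X(t) = log M_X(t) = -5*log(1 - 2*t)
K^(3)(t) = -80/(8*t^3 - 12*t^2 + 6*t - 1)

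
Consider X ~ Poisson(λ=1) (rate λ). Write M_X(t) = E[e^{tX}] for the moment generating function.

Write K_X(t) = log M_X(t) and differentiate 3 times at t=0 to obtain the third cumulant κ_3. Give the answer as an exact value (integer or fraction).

κ_3 = D^3[K](0) = 1

M_X(t) = e^(e^(t) - 1)
K_X(t) = log M_X(t) = e^(t) - 1
D^3[K](t) = e^(t)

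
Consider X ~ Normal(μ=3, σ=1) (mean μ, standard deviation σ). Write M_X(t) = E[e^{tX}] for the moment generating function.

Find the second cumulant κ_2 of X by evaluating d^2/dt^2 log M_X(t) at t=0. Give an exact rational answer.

κ_2 = d^2K/dt^2 |_{t=0} = 1

M_X(t) = e^(t^2/2 + 3*t)
K_X(t) = log M_X(t) = t^2/2 + 3*t
dK/dt = t + 3
d^2K/dt^2 = 1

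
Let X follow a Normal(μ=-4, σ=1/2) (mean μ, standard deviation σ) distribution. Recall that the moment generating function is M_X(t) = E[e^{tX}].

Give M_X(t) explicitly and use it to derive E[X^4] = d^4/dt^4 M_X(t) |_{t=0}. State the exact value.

E[X^4] = M′′′′(0) = 4483/16

M_X(t) = e^(t^2/8 - 4*t)
M′(t) = t*e^(-4*t)*e^(t^2/8)/4 - 4*e^(-4*t)*e^(t^2/8)
M′′(t) = (t^2*e^(t^2/8) - 32*t*e^(t^2/8) + 260*e^(t^2/8))*e^(-4*t)/16
M′′′(t) = (t^3*e^(t^2/8) - 48*t^2*e^(t^2/8) + 780*t*e^(t^2/8) - 4288*e^(t^2/8))*e^(-4*t)/64
M′′′′(t) = (t^4*e^(t^2/8) - 64*t^3*e^(t^2/8) + 1560*t^2*e^(t^2/8) - 17152*t*e^(t^2/8) + 71728*e^(t^2/8))*e^(-4*t)/256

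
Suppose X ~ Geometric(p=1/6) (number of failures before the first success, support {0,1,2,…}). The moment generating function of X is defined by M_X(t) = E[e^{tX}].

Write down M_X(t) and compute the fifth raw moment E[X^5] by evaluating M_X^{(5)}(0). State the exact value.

M_X(t) = 1/(6*(1 - 5*e^(t)/6))

E[X^5] = M^(5)(0) = 544505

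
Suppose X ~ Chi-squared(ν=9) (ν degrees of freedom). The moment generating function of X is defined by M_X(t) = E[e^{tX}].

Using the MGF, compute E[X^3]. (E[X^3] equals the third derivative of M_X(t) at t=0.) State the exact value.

E[X^3] = d^3M/dt^3 |_{t=0} = 1287

M_X(t) = (1 - 2*t)^(-9/2)
dM/dt = -9/(32*t^5*√(1 - 2*t) - 80*t^4*√(1 - 2*t) + 80*t^3*√(1 - 2*t) - 40*t^2*√(1 - 2*t) + 10*t*√(1 - 2*t) - √(1 - 2*t))
d^2M/dt^2 = 99/(64*t^6*√(1 - 2*t) - 192*t^5*√(1 - 2*t) + 240*t^4*√(1 - 2*t) - 160*t^3*√(1 - 2*t) + 60*t^2*√(1 - 2*t) - 12*t*√(1 - 2*t) + √(1 - 2*t))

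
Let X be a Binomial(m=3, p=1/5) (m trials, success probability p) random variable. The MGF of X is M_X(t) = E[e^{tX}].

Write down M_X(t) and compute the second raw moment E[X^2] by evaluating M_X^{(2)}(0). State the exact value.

M_X(t) = (e^(t)/5 + 4/5)^3
M′(t) = 3*e^(3*t)/125 + 24*e^(2*t)/125 + 48*e^(t)/125
M′′(t) = 9*e^(3*t)/125 + 48*e^(2*t)/125 + 48*e^(t)/125

E[X^2] = M′′(0) = 21/25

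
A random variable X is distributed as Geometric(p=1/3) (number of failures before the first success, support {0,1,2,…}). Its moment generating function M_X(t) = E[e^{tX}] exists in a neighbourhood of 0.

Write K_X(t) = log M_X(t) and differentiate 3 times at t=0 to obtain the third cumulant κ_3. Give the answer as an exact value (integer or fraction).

κ_3 = D^3[K](0) = 30

M_X(t) = 1/(3*(1 - 2*e^(t)/3))
K_X(t) = log M_X(t) = -log(1 - 2*e^(t)/3) - log(3)
D^3[K](t) = (-12*e^(2*t) - 18*e^(t))/(8*e^(3*t) - 36*e^(2*t) + 54*e^(t) - 27)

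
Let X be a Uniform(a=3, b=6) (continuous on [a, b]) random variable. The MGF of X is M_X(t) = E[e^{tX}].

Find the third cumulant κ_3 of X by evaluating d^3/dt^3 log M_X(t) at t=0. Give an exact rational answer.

κ_3 = D^3[K](0) = 0

M_X(t) = (e^(6*t) - e^(3*t))/(3*t)
K_X(t) = log M_X(t) = -log(t) + log(e^(6*t) - e^(3*t)) - log(3)
D^3[K](t) = (27*t^3*e^(6*t) + 27*t^3*e^(3*t) - 2*e^(9*t) + 6*e^(6*t) - 6*e^(3*t) + 2)/(t^3*e^(9*t) - 3*t^3*e^(6*t) + 3*t^3*e^(3*t) - t^3)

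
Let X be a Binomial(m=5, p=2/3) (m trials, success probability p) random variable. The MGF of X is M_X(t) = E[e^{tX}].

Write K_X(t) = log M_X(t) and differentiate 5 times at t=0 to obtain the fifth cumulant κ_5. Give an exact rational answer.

κ_5 = K′′′′′(0) = 50/81

M_X(t) = (2*e^(t)/3 + 1/3)^5
K_X(t) = log M_X(t) = 5*log(2*e^(t)/3 + 1/3)
K′(t) = 10*e^(t)/(2*e^(t) + 1)
K′′(t) = 10*e^(t)/(4*e^(2*t) + 4*e^(t) + 1)
K′′′(t) = (-20*e^(2*t) + 10*e^(t))/(8*e^(3*t) + 12*e^(2*t) + 6*e^(t) + 1)
K′′′′(t) = (40*e^(3*t) - 80*e^(2*t) + 10*e^(t))/(16*e^(4*t) + 32*e^(3*t) + 24*e^(2*t) + 8*e^(t) + 1)
K′′′′′(t) = (-80*e^(4*t) + 440*e^(3*t) - 220*e^(2*t) + 10*e^(t))/(32*e^(5*t) + 80*e^(4*t) + 80*e^(3*t) + 40*e^(2*t) + 10*e^(t) + 1)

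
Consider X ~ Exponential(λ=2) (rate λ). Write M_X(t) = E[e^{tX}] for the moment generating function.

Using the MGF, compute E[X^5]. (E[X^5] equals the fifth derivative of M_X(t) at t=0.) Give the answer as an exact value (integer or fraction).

M_X(t) = 2/(2 - t)
M′(t) = 2/(t^2 - 4*t + 4)
M′′(t) = -4/(t^3 - 6*t^2 + 12*t - 8)
M′′′(t) = 12/(t^4 - 8*t^3 + 24*t^2 - 32*t + 16)
M′′′′(t) = -48/(t^5 - 10*t^4 + 40*t^3 - 80*t^2 + 80*t - 32)
M′′′′′(t) = 240/(t^6 - 12*t^5 + 60*t^4 - 160*t^3 + 240*t^2 - 192*t + 64)

E[X^5] = M′′′′′(0) = 15/4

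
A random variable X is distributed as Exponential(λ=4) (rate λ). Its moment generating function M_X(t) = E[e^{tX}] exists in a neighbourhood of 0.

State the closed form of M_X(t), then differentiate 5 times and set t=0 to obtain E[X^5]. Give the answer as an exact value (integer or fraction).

M_X(t) = 4/(4 - t)
dM/dt = 4/(t^2 - 8*t + 16)
d^2M/dt^2 = -8/(t^3 - 12*t^2 + 48*t - 64)
d^3M/dt^3 = 24/(t^4 - 16*t^3 + 96*t^2 - 256*t + 256)
d^4M/dt^4 = -96/(t^5 - 20*t^4 + 160*t^3 - 640*t^2 + 1280*t - 1024)
d^5M/dt^5 = 480/(t^6 - 24*t^5 + 240*t^4 - 1280*t^3 + 3840*t^2 - 6144*t + 4096)

E[X^5] = d^5M/dt^5 |_{t=0} = 15/128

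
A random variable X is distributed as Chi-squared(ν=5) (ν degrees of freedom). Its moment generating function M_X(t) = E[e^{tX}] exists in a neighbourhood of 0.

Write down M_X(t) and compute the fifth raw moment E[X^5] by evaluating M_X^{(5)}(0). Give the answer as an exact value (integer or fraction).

M_X(t) = (1 - 2*t)^(-5/2)
M′(t) = -5/(8*t^3*√(1 - 2*t) - 12*t^2*√(1 - 2*t) + 6*t*√(1 - 2*t) - √(1 - 2*t))
M′′(t) = 35/(16*t^4*√(1 - 2*t) - 32*t^3*√(1 - 2*t) + 24*t^2*√(1 - 2*t) - 8*t*√(1 - 2*t) + √(1 - 2*t))
M′′′(t) = -315/(32*t^5*√(1 - 2*t) - 80*t^4*√(1 - 2*t) + 80*t^3*√(1 - 2*t) - 40*t^2*√(1 - 2*t) + 10*t*√(1 - 2*t) - √(1 - 2*t))
M′′′′(t) = 3465/(64*t^6*√(1 - 2*t) - 192*t^5*√(1 - 2*t) + 240*t^4*√(1 - 2*t) - 160*t^3*√(1 - 2*t) + 60*t^2*√(1 - 2*t) - 12*t*√(1 - 2*t) + √(1 - 2*t))

E[X^5] = M′′′′′(0) = 45045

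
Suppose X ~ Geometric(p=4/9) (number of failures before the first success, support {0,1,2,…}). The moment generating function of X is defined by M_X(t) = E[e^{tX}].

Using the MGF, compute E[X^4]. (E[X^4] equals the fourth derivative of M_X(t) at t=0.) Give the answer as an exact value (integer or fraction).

M_X(t) = 4/(9*(1 - 5*e^(t)/9))
M^(4)(t) = (-2500*e^(4*t) - 49500*e^(3*t) - 89100*e^(2*t) - 14580*e^(t))/(3125*e^(5*t) - 28125*e^(4*t) + 101250*e^(3*t) - 182250*e^(2*t) + 164025*e^(t) - 59049)

E[X^4] = M^(4)(0) = 4865/32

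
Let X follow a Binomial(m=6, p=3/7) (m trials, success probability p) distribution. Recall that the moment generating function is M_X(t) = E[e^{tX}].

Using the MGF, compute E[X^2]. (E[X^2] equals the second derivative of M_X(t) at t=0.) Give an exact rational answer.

M_X(t) = (3*e^(t)/7 + 4/7)^6
M′(t) = 4374*e^(6*t)/117649 + 29160*e^(5*t)/117649 + 77760*e^(4*t)/117649 + 103680*e^(3*t)/117649 + 69120*e^(2*t)/117649 + 18432*e^(t)/117649
M′′(t) = 26244*e^(6*t)/117649 + 145800*e^(5*t)/117649 + 311040*e^(4*t)/117649 + 311040*e^(3*t)/117649 + 138240*e^(2*t)/117649 + 18432*e^(t)/117649

E[X^2] = M′′(0) = 396/49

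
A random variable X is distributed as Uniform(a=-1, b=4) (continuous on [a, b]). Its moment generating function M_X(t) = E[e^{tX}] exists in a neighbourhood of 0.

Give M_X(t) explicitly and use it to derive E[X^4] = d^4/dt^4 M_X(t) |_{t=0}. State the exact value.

M_X(t) = (e^(4*t) - e^(-t))/(5*t)
dM/dt = (4*t*e^(5*t) + t - e^(5*t) + 1)*e^(-t)/(5*t^2)
d^2M/dt^2 = (16*t^2*e^(5*t) - t^2 - 8*t*e^(5*t) - 2*t + 2*e^(5*t) - 2)*e^(-t)/(5*t^3)
d^3M/dt^3 = (64*t^3*e^(5*t) + t^3 - 48*t^2*e^(5*t) + 3*t^2 + 24*t*e^(5*t) + 6*t - 6*e^(5*t) + 6)*e^(-t)/(5*t^4)
d^4M/dt^4 = (256*t^4*e^(5*t) - t^4 - 256*t^3*e^(5*t) - 4*t^3 + 192*t^2*e^(5*t) - 12*t^2 - 96*t*e^(5*t) - 24*t + 24*e^(5*t) - 24)*e^(-t)/(5*t^5)

E[X^4] = d^4M/dt^4 |_{t=0} = 41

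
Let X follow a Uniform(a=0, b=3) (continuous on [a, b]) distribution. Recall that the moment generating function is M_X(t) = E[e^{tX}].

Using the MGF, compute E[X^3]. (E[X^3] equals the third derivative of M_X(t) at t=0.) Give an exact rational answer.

E[X^3] = d^3M/dt^3 |_{t=0} = 27/4

M_X(t) = (e^(3*t) - 1)/(3*t)
dM/dt = (3*t*e^(3*t) - e^(3*t) + 1)/(3*t^2)
d^2M/dt^2 = (9*t^2*e^(3*t) - 6*t*e^(3*t) + 2*e^(3*t) - 2)/(3*t^3)
d^3M/dt^3 = (9*t^3*e^(3*t) - 9*t^2*e^(3*t) + 6*t*e^(3*t) - 2*e^(3*t) + 2)/t^4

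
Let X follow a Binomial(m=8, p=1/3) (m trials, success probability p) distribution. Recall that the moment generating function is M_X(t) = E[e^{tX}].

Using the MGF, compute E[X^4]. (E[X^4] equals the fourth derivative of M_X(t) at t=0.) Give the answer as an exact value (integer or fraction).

E[X^4] = d^4M/dt^4 |_{t=0} = 3824/27

M_X(t) = (e^(t)/3 + 2/3)^8
dM/dt = 8*e^(8*t)/6561 + 112*e^(7*t)/6561 + 224*e^(6*t)/2187 + 2240*e^(5*t)/6561 + 4480*e^(4*t)/6561 + 1792*e^(3*t)/2187 + 3584*e^(2*t)/6561 + 1024*e^(t)/6561
d^2M/dt^2 = 64*e^(8*t)/6561 + 784*e^(7*t)/6561 + 448*e^(6*t)/729 + 11200*e^(5*t)/6561 + 17920*e^(4*t)/6561 + 1792*e^(3*t)/729 + 7168*e^(2*t)/6561 + 1024*e^(t)/6561
d^3M/dt^3 = 512*e^(8*t)/6561 + 5488*e^(7*t)/6561 + 896*e^(6*t)/243 + 56000*e^(5*t)/6561 + 71680*e^(4*t)/6561 + 1792*e^(3*t)/243 + 14336*e^(2*t)/6561 + 1024*e^(t)/6561
d^4M/dt^4 = 4096*e^(8*t)/6561 + 38416*e^(7*t)/6561 + 1792*e^(6*t)/81 + 280000*e^(5*t)/6561 + 286720*e^(4*t)/6561 + 1792*e^(3*t)/81 + 28672*e^(2*t)/6561 + 1024*e^(t)/6561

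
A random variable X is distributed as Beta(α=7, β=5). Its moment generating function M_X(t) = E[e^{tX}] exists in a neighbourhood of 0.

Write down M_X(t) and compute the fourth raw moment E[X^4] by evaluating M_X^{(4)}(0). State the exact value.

M_X(t) = ₁F₁(7; 12; t)
M^(4)(t) = 2*₁F₁(11; 16; t)/13

E[X^4] = M^(4)(0) = 2/13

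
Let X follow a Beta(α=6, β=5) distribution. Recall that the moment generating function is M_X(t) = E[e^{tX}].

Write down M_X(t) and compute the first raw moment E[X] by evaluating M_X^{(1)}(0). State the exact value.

E[X] = M^(1)(0) = 6/11

M_X(t) = ₁F₁(6; 11; t)
M^(1)(t) = 6*₁F₁(7; 12; t)/11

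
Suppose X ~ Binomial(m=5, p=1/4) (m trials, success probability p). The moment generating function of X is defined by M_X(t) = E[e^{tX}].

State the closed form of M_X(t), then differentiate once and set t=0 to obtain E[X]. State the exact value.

M_X(t) = (e^(t)/4 + 3/4)^5
M′(t) = 5*e^(5*t)/1024 + 15*e^(4*t)/256 + 135*e^(3*t)/512 + 135*e^(2*t)/256 + 405*e^(t)/1024

E[X] = M′(0) = 5/4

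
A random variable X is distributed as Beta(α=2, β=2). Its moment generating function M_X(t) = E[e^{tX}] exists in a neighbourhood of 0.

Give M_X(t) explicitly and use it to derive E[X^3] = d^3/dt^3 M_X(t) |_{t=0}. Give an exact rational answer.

M_X(t) = ₁F₁(2; 4; t)
D^3[M](t) = ₁F₁(5; 7; t)/5

E[X^3] = D^3[M](0) = 1/5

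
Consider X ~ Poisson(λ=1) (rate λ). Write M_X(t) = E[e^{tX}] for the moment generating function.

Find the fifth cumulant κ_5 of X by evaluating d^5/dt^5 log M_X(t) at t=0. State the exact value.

M_X(t) = e^(e^(t) - 1)
K_X(t) = log M_X(t) = e^(t) - 1
K′(t) = e^(t)
K′′(t) = e^(t)
K′′′(t) = e^(t)
K′′′′(t) = e^(t)
K′′′′′(t) = e^(t)

κ_5 = K′′′′′(0) = 1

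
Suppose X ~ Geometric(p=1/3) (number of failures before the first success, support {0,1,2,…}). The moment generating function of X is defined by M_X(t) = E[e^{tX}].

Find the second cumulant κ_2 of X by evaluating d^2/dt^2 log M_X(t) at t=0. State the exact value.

M_X(t) = 1/(3*(1 - 2*e^(t)/3))
K_X(t) = log M_X(t) = -log(1 - 2*e^(t)/3) - log(3)
dK/dt = -2*e^(t)/(2*e^(t) - 3)
d^2K/dt^2 = 6*e^(t)/(4*e^(2*t) - 12*e^(t) + 9)

κ_2 = d^2K/dt^2 |_{t=0} = 6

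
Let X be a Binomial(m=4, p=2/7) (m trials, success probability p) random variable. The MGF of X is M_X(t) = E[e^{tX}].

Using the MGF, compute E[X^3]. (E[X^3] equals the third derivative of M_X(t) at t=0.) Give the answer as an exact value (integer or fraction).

M_X(t) = (2*e^(t)/7 + 5/7)^4
M′(t) = 64*e^(4*t)/2401 + 480*e^(3*t)/2401 + 1200*e^(2*t)/2401 + 1000*e^(t)/2401
M′′(t) = 256*e^(4*t)/2401 + 1440*e^(3*t)/2401 + 2400*e^(2*t)/2401 + 1000*e^(t)/2401
M′′′(t) = 1024*e^(4*t)/2401 + 4320*e^(3*t)/2401 + 4800*e^(2*t)/2401 + 1000*e^(t)/2401

E[X^3] = M′′′(0) = 1592/343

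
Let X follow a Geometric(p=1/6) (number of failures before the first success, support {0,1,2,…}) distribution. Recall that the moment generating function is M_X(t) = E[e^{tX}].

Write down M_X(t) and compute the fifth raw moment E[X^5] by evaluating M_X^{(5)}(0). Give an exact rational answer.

M_X(t) = 1/(6*(1 - 5*e^(t)/6))

E[X^5] = M^(5)(0) = 544505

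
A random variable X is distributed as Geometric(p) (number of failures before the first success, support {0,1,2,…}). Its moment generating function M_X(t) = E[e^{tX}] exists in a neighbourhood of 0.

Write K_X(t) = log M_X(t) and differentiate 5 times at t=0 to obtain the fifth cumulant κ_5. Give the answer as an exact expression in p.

M_X(t) = p/(-(1 - p)*e^(t) + 1)
K_X(t) = log M_X(t) = log(p) - log(-(1 - p)*e^(t) + 1)
dK/dt = (-p*e^(t) + e^(t))/(p*e^(t) - e^(t) + 1)
d^2K/dt^2 = (-p*e^(t) + e^(t))/(p^2*e^(2*t) - 2*p*e^(2*t) + 2*p*e^(t) + e^(2*t) - 2*e^(t) + 1)

κ_5 = d^5K/dt^5 |_{t=0} = (p^4 - 15*p^3 + 50*p^2 - 60*p + 24)/p^5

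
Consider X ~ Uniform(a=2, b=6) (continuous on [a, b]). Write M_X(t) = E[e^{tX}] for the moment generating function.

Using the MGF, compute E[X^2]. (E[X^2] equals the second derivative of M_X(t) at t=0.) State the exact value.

M_X(t) = (e^(6*t) - e^(2*t))/(4*t)
M^(2)(t) = (18*t^2*e^(6*t) - 2*t^2*e^(2*t) - 6*t*e^(6*t) + 2*t*e^(2*t) + e^(6*t) - e^(2*t))/(2*t^3)

E[X^2] = M^(2)(0) = 52/3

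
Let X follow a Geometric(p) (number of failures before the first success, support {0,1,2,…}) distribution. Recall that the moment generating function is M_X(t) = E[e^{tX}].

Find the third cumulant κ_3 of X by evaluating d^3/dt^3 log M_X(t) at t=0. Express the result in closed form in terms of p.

κ_3 = D^3[K](0) = (p^2 - 3*p + 2)/p^3

M_X(t) = p/(-(1 - p)*e^(t) + 1)
K_X(t) = log M_X(t) = log(p) - log(-(1 - p)*e^(t) + 1)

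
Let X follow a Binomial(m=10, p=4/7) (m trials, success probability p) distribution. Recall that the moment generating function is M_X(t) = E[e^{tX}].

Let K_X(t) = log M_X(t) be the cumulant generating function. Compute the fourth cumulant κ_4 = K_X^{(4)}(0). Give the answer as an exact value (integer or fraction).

κ_4 = K′′′′(0) = -2760/2401

M_X(t) = (4*e^(t)/7 + 3/7)^10
K_X(t) = log M_X(t) = 10*log(4*e^(t)/7 + 3/7)
K′(t) = 40*e^(t)/(4*e^(t) + 3)
K′′(t) = 120*e^(t)/(16*e^(2*t) + 24*e^(t) + 9)
K′′′(t) = (-480*e^(2*t) + 360*e^(t))/(64*e^(3*t) + 144*e^(2*t) + 108*e^(t) + 27)
K′′′′(t) = (1920*e^(3*t) - 5760*e^(2*t) + 1080*e^(t))/(256*e^(4*t) + 768*e^(3*t) + 864*e^(2*t) + 432*e^(t) + 81)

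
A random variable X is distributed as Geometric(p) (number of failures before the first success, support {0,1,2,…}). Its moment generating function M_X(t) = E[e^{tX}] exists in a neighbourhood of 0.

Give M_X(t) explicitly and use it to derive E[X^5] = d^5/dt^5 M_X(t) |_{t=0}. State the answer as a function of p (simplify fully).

M_X(t) = p/(-(1 - p)*e^(t) + 1)

E[X^5] = M^(5)(0) = -1 + 31/p - 180/p^2 + 390/p^3 - 360/p^4 + 120/p^5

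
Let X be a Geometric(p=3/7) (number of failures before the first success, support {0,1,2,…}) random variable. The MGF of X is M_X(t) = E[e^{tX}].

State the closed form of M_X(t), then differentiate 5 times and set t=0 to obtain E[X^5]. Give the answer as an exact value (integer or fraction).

E[X^5] = M^(5)(0) = 135628/81

M_X(t) = 3/(7*(1 - 4*e^(t)/7))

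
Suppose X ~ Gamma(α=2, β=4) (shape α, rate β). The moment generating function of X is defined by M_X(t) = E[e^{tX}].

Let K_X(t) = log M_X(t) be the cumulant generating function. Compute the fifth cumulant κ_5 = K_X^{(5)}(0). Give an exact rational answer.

κ_5 = D^5[K](0) = 3/64

M_X(t) = 16/(4 - t)^2
K_X(t) = log M_X(t) = -2*log(4 - t) + 4*log(2)
D^5[K](t) = -48/(t^5 - 20*t^4 + 160*t^3 - 640*t^2 + 1280*t - 1024)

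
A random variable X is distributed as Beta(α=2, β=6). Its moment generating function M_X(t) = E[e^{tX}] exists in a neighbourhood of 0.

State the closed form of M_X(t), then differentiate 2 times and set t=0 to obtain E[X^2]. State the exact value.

M_X(t) = ₁F₁(2; 8; t)
D^2[M](t) = ₁F₁(4; 10; t)/12

E[X^2] = D^2[M](0) = 1/12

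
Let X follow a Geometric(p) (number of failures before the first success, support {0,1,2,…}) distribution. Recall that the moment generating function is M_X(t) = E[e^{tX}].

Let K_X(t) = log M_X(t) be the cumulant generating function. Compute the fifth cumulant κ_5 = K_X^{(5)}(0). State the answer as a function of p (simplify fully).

M_X(t) = p/(-(1 - p)*e^(t) + 1)
K_X(t) = log M_X(t) = log(p) - log(-(1 - p)*e^(t) + 1)

κ_5 = K^(5)(0) = (p^4 - 15*p^3 + 50*p^2 - 60*p + 24)/p^5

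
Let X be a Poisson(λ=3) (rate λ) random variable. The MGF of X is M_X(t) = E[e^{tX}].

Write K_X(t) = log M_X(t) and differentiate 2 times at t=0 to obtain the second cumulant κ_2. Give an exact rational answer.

κ_2 = K′′(0) = 3

M_X(t) = e^(3*e^(t) - 3)
K_X(t) = log M_X(t) = 3*e^(t) - 3
K′(t) = 3*e^(t)
K′′(t) = 3*e^(t)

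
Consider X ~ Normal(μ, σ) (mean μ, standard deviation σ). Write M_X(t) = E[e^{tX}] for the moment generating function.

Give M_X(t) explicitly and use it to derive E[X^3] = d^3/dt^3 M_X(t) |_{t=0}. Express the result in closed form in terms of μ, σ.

E[X^3] = M^(3)(0) = μ*(μ^2 + 3*σ^2)

M_X(t) = e^(μ*t + σ^2*t^2/2)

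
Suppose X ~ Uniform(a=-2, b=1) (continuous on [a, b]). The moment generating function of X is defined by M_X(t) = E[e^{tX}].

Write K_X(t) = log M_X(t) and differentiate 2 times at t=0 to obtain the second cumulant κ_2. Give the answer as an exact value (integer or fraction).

κ_2 = d^2K/dt^2 |_{t=0} = 3/4

M_X(t) = (e^(t) - e^(-2*t))/(3*t)
K_X(t) = log M_X(t) = -log(t) + log(e^(t) - e^(-2*t)) - log(3)
dK/dt = (t*e^(3*t) + 2*t - e^(3*t) + 1)/(t*e^(3*t) - t)
d^2K/dt^2 = (-9*t^2*e^(3*t) + e^(6*t) - 2*e^(3*t) + 1)/(t^2*e^(6*t) - 2*t^2*e^(3*t) + t^2)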